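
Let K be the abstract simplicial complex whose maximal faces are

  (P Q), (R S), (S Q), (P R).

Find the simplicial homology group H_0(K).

H_0 = Z.

Order the vertices as P < Q < R < S. Listing each simplex with vertices in this order, K has dimension 1 with simplices:

  0-simplices (4): P, Q, R, S
  1-simplices (4): PQ, PR, QS, RS

Hence C_0 ≅ Z^4, C_1 ≅ Z^4.

The boundary map ∂_1: C_1 → C_0 sends each edge [p,q] (with p < q) to q − p. For instance
  ∂QS = S − Q.
This gives a 4×4 integer matrix of rank 3; reducing to Smith normal form yields diagonal entries (1,1,1).

From H_k ≅ ker(∂_k) / im(∂_{k+1}) we obtain:

  H_0: rank C_0 − rank ∂_1 = 4 − 3 = 1, and the invariant factors of ∂_1 are all 1, so H_0 = Z.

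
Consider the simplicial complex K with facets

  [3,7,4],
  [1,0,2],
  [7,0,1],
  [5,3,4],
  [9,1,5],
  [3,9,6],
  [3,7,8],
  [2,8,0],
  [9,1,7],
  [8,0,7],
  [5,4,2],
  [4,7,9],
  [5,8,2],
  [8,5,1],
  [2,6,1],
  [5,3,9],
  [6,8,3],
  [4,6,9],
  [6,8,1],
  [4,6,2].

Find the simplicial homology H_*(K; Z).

H_0 ≅ Z,  H_1 ≅ Z ⊕ Z/2,  H_2 = 0.

Take the total order 0 < 1 < 2 < 3 < 4 < 5 < 6 < 7 < 8 < 9 on the vertex set. Then K (dimension 2) consists of the simplices:

  0-simplices (10): [0], [1], [2], [3], [4], [5], [6], [7], [8], [9]
  1-simplices (30): (30 of them)
  2-simplices (20): (20 of them)

so the chain groups are C_0 ≅ Z^10, C_1 ≅ Z^30, C_2 ≅ Z^20.

Boundary ∂_1: C_1 → C_0 is given by ∂[p,q] = [q] − [p]. For instance
  ∂[7,9] = [9] − [7].
This gives a 10×30 integer matrix of rank 9; reducing to Smith normal form yields diagonal entries (1,1,1,1,1,1,1,1,1).

Boundary ∂_2: C_2 → C_1 acts by ∂[p,q,r] = [q,r] − [p,r] + [p,q]. For instance
  ∂[3,5,9] = [5,9] − [3,9] + [3,5],
  ∂[1,6,8] = [6,8] − [1,8] + [1,6].
As a 30×20 matrix over Z this has rank 20, with invariant factors (1,1,1,1,1,1,1,1,1,1,1,1,1,1,1,1,1,1,1,2).

Reading off H_k = ker ∂_k / im ∂_{k+1}:

  H_0: rank C_0 − rank ∂_1 = 10 − 9 = 1, and the invariant factors of ∂_1 are all 1, so H_0 ≅ Z.
  H_1: rank ker ∂_1 − rank ∂_2 = (30 − 9) − 20 = 1, and ∂_2 has invariant factor 2 > 1, so H_1 ≅ Z ⊕ Z/2.
  H_2: rank ker ∂_2 − rank ∂_3 = (20 − 20) − 0 = 0, and there is no ∂_3, so H_2 ≅ 0.

As a check, the Euler characteristic is 10 − 30 + 20 = 0, which agrees with 1 − 1 + 0 = 0.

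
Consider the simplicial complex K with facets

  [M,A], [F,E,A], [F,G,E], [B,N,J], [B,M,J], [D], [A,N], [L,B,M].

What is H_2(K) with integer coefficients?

H_2 = 0.

Order the vertices as A < B < D < E < F < G < J < L < M < N. Listing each simplex with vertices in this order, K has dimension 2 with simplices:

  0-simplices (10): A, B, D, E, F, G, J, L, M, N
  1-simplices (14): AE, AF, AM, AN, BJ, BL, BM, BN, EF, EG, FG, JM, JN, LM
  2-simplices (5): AEF, BJM, BJN, BLM, EFG

Hence C_0 ≅ Z^10, C_1 ≅ Z^14, C_2 ≅ Z^5.

The boundary map ∂_1: C_1 → C_0 maps an edge to its endpoints' difference, ∂[p,q] = q − p. For instance
  ∂AE = E − A.
The 10×14 boundary matrix has rank 8 and Smith normal form diag(1,1,1,1,1,1,1,1).

The boundary map ∂_2: C_2 → C_1 sends each 2-simplex [p,q,r] to [q,r] − [p,r] + [p,q]. For instance
  ∂BJM = JM − BM + BJ,
  ∂EFG = FG − EG + EF.
The resulting 14×5 matrix has rank 5, and its Smith normal form has invariant factors (1,1,1,1,1).

Computing H_k = (kernel of ∂_k) / (image of ∂_{k+1}):

  H_2: rank ker ∂_2 − rank ∂_3 = (5 − 5) − 0 = 0, and there is no ∂_3, so H_2 ≅ 0.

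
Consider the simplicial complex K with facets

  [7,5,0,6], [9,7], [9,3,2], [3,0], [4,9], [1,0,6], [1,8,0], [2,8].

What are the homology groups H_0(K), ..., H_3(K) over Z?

We work with the vertex ordering 0 < 1 < 2 < 3 < 4 < 5 < 6 < 7 < 8 < 9. The simplices of K, each written with vertices in increasing order, are:

  0-simplices (10): [0], [1], [2], [3], [4], [5], [6], [7], [8], [9]
  1-simplices (17): [0,1], [0,3], [0,5], [0,6], [0,7], [0,8], [1,6], [1,8], [2,3], [2,8], [2,9], [3,9], [4,9], [5,6], [5,7], [6,7], [7,9]
  2-simplices (7): [0,1,6], [0,1,8], [0,5,6], [0,5,7], [0,6,7], [2,3,9], [5,6,7]
  3-simplices (1): [0,5,6,7]

Hence C_0 ≅ Z^10, C_1 ≅ Z^17, C_2 ≅ Z^7, C_3 ≅ Z^1.

∂_1: C_1 → C_0 is given by ∂[p,q] = [q] − [p]. For instance
  ∂[0,6] = [6] − [0].
The resulting 10×17 matrix has rank 9, and its Smith normal form has invariant factors (1,1,1,1,1,1,1,1,1).

The boundary map ∂_2: C_2 → C_1 sends each 2-simplex [p,q,r] to [q,r] − [p,r] + [p,q]. For instance
  ∂[2,3,9] = [3,9] − [2,9] + [2,3],
  ∂[0,5,6] = [5,6] − [0,6] + [0,5].
The resulting 17×7 matrix has rank 6, and its Smith normal form has invariant factors (1,1,1,1,1,1).

The boundary map ∂_3: C_3 → C_2 sends each 3-simplex σ to the alternating sum Σ_i (−1)^i (σ with its i-th vertex removed). For instance
  ∂[0,5,6,7] = [5,6,7] − [0,6,7] + [0,5,7] − [0,5,6].
The resulting 7×1 matrix has rank 1, and its Smith normal form has invariant factors (1).

Computing H_k = (kernel of ∂_k) / (image of ∂_{k+1}):

  H_0: rank C_0 − rank ∂_1 = 10 − 9 = 1, and the invariant factors of ∂_1 are all 1, so H_0 ≅ Z.
  H_1: rank ker ∂_1 − rank ∂_2 = (17 − 9) − 6 = 2, and the invariant factors of ∂_2 are all 1, so H_1 ≅ Z^2.
  H_2: rank ker ∂_2 − rank ∂_3 = (7 − 6) − 1 = 0, and the invariant factors of ∂_3 are all 1, so H_2 ≅ 0.
  H_3: rank ker ∂_3 − rank ∂_4 = (1 − 1) − 0 = 0, and there is no ∂_4, so H_3 ≅ 0.

H_0 ≅ Z,  H_1 ≅ Z^2,  H_2 = 0,  H_3 = 0.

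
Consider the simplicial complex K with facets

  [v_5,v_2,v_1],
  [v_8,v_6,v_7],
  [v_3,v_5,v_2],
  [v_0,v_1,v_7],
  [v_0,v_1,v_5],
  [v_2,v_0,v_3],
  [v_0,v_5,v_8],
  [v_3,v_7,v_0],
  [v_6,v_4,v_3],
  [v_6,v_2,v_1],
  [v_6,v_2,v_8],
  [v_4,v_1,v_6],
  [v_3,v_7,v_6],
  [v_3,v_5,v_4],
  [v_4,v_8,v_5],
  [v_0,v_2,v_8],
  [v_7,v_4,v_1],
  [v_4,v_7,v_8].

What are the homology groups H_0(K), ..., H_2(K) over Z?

Order the vertices as v_0 < v_1 < v_2 < v_3 < v_4 < v_5 < v_6 < v_7 < v_8. Listing each simplex with vertices in this order, K has dimension 2 with simplices:

  0-simplices (9): [v_0], [v_1], [v_2], [v_3], [v_4], [v_5], [v_6], [v_7], [v_8]
  1-simplices (27): (27 of them)
  2-simplices (18): (18 of them)

giving chain groups C_0 ≅ Z^9, C_1 ≅ Z^27, C_2 ≅ Z^18.

Boundary ∂_1: C_1 → C_0 maps an edge to its endpoints' difference, ∂[p,q] = q − p. For instance
  ∂[v_4,v_5] = [v_5] − [v_4].
The resulting 9×27 matrix has rank 8, and its Smith normal form has invariant factors (1,1,1,1,1,1,1,1).

Boundary ∂_2: C_2 → C_1 sends each 2-simplex [p,q,r] to [q,r] − [p,r] + [p,q]. For instance
  ∂[v_4,v_7,v_8] = [v_7,v_8] − [v_4,v_8] + [v_4,v_7],
  ∂[v_4,v_5,v_8] = [v_5,v_8] − [v_4,v_8] + [v_4,v_5].
The resulting 27×18 matrix has rank 18, and its Smith normal form has invariant factors (1,1,1,1,1,1,1,1,1,1,1,1,1,1,1,1,1,2).

Reading off H_k = ker ∂_k / im ∂_{k+1}:

  H_0: rank C_0 − rank ∂_1 = 9 − 8 = 1, and the invariant factors of ∂_1 are all 1, so H_0 ≅ Z.
  H_1: rank ker ∂_1 − rank ∂_2 = (27 − 8) − 18 = 1, and ∂_2 has invariant factor 2 > 1, so H_1 ≅ Z × Z/2.
  H_2: rank ker ∂_2 − rank ∂_3 = (18 − 18) − 0 = 0, and there is no ∂_3, so H_2 ≅ 0.

As a check, the Euler characteristic is 9 − 27 + 18 = 0, which agrees with 1 − 1 + 0 = 0.
(K is a triangulation of the Klein bottle.)

H_0 ≅ Z,  H_1 ≅ Z × Z/2,  H_2 = 0.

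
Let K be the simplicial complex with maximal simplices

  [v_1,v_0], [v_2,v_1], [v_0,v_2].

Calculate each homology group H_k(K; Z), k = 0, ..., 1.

We work with the vertex ordering v_0 < v_1 < v_2. The simplices of K, each written with vertices in increasing order, are:

  0-simplices (3): [v_0], [v_1], [v_2]
  1-simplices (3): [v_0,v_1], [v_0,v_2], [v_1,v_2]

Hence C_0 ≅ Z^3, C_1 ≅ Z^3.

The boundary map ∂_1: C_1 → C_0 maps an edge to its endpoints' difference, ∂[p,q] = q − p. For instance
  ∂[v_0,v_1] = [v_1] − [v_0].
The resulting 3×3 matrix has rank 2, and its Smith normal form has invariant factors (1,1).

Reading off H_k = ker ∂_k / im ∂_{k+1}:

  H_0: rank C_0 − rank ∂_1 = 3 − 2 = 1, and the invariant factors of ∂_1 are all 1, so H_0 ≅ Z.
  H_1: rank ker ∂_1 − rank ∂_2 = (3 − 2) − 0 = 1, and there is no ∂_2, so H_1 ≅ Z.

H_0 = Z,  H_1 = Z.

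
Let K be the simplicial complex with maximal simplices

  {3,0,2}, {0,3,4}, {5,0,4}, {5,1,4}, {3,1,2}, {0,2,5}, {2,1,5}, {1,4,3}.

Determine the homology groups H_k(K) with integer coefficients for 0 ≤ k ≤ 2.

Take the total order 0 < 1 < 2 < 3 < 4 < 5 on the vertex set. Then K (dimension 2) consists of the simplices:

  0-simplices (6): [0], [1], [2], [3], [4], [5]
  1-simplices (12): [0,2], [0,3], [0,4], [0,5], [1,2], [1,3], [1,4], [1,5], [2,3], [2,5], [3,4], [4,5]
  2-simplices (8): [0,2,3], [0,2,5], [0,3,4], [0,4,5], [1,2,3], [1,2,5], [1,3,4], [1,4,5]

Hence C_0 ≅ Z^6, C_1 ≅ Z^12, C_2 ≅ Z^8.

∂_1: C_1 → C_0 is given by ∂[p,q] = [q] − [p]. For instance
  ∂[4,5] = [5] − [4].
The 6×12 boundary matrix has rank 5 and Smith normal form diag(1,1,1,1,1).

Boundary ∂_2: C_2 → C_1 acts by ∂[p,q,r] = [q,r] − [p,r] + [p,q]. For instance
  ∂[0,4,5] = [4,5] − [0,5] + [0,4],
  ∂[0,2,3] = [2,3] − [0,3] + [0,2].
The 12×8 boundary matrix has rank 7 and Smith normal form diag(1,1,1,1,1,1,1).

Computing H_k = (kernel of ∂_k) / (image of ∂_{k+1}):

  H_0: rank C_0 − rank ∂_1 = 6 − 5 = 1, and the invariant factors of ∂_1 are all 1, so H_0 ≅ Z.
  H_1: rank ker ∂_1 − rank ∂_2 = (12 − 5) − 7 = 0, and the invariant factors of ∂_2 are all 1, so H_1 ≅ 0.
  H_2: rank ker ∂_2 − rank ∂_3 = (8 − 7) − 0 = 1, and there is no ∂_3, so H_2 ≅ Z.

H_0 ≅ Z,  H_1 = 0,  H_2 ≅ Z.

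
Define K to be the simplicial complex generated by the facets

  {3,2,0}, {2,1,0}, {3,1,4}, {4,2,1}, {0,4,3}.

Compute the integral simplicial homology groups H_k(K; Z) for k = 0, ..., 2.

H_0 = Z,  H_1 = Z,  H_2 = 0.

We work with the vertex ordering 0 < 1 < 2 < 3 < 4. The simplices of K, each written with vertices in increasing order, are:

  0-simplices (5): [0], [1], [2], [3], [4]
  1-simplices (10): [0,1], [0,2], [0,3], [0,4], [1,2], [1,3], [1,4], [2,3], [2,4], [3,4]
  2-simplices (5): [0,1,2], [0,2,3], [0,3,4], [1,2,4], [1,3,4]

Hence C_0 ≅ Z^5, C_1 ≅ Z^10, C_2 ≅ Z^5.

Boundary ∂_1: C_1 → C_0 maps an edge to its endpoints' difference, ∂[p,q] = q − p. For instance
  ∂[0,4] = [4] − [0].
As a 5×10 matrix over Z this has rank 4, with invariant factors (1,1,1,1).

∂_2: C_2 → C_1 sends each 2-simplex [p,q,r] to [q,r] − [p,r] + [p,q]. For instance
  ∂[0,1,2] = [1,2] − [0,2] + [0,1],
  ∂[1,2,4] = [2,4] − [1,4] + [1,2].
The resulting 10×5 matrix has rank 5, and its Smith normal form has invariant factors (1,1,1,1,1).

Now H_k = ker ∂_k / im ∂_{k+1}, so:

  H_0: rank C_0 − rank ∂_1 = 5 − 4 = 1, and the invariant factors of ∂_1 are all 1, so H_0 ≅ Z.
  H_1: rank ker ∂_1 − rank ∂_2 = (10 − 4) − 5 = 1, and the invariant factors of ∂_2 are all 1, so H_1 ≅ Z.
  H_2: rank ker ∂_2 − rank ∂_3 = (5 − 5) − 0 = 0, and there is no ∂_3, so H_2 ≅ 0.

(K is a triangulation of the Möbius band.)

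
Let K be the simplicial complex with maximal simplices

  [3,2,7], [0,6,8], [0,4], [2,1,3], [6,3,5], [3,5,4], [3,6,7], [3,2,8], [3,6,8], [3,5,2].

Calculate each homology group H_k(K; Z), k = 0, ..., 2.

H_0 ≅ Z,  H_1 ≅ Z,  H_2 = 0.

We work with the vertex ordering 0 < 1 < 2 < 3 < 4 < 5 < 6 < 7 < 8. The simplices of K, each written with vertices in increasing order, are:

  0-simplices (9): [0], [1], [2], [3], [4], [5], [6], [7], [8]
  1-simplices (18): [0,4], [0,6], [0,8], [1,2], [1,3], [2,3], [2,5], [2,7], [2,8], [3,4], [3,5], [3,6], [3,7], [3,8], [4,5], [5,6], [6,7], [6,8]
  2-simplices (9): [0,6,8], [1,2,3], [2,3,5], [2,3,7], [2,3,8], [3,4,5], [3,5,6], [3,6,7], [3,6,8]

Hence C_0 ≅ Z^9, C_1 ≅ Z^18, C_2 ≅ Z^9.

The boundary map ∂_1: C_1 → C_0 is given by ∂[p,q] = [q] − [p]. For instance
  ∂[3,6] = [6] − [3].
The 9×18 boundary matrix has rank 8 and Smith normal form diag(1,1,1,1,1,1,1,1).

∂_2: C_2 → C_1 maps a triangle to the signed sum of its edges. For instance
  ∂[3,6,8] = [6,8] − [3,8] + [3,6],
  ∂[1,2,3] = [2,3] − [1,3] + [1,2].
The resulting 18×9 matrix has rank 9, and its Smith normal form has invariant factors (1,1,1,1,1,1,1,1,1).

Now H_k = ker ∂_k / im ∂_{k+1}, so:

  H_0: rank C_0 − rank ∂_1 = 9 − 8 = 1, and the invariant factors of ∂_1 are all 1, so H_0 ≅ Z.
  H_1: rank ker ∂_1 − rank ∂_2 = (18 − 8) − 9 = 1, and the invariant factors of ∂_2 are all 1, so H_1 ≅ Z.
  H_2: rank ker ∂_2 − rank ∂_3 = (9 − 9) − 0 = 0, and there is no ∂_3, so H_2 ≅ 0.

As a check, the Euler characteristic is 9 − 18 + 9 = 0, which agrees with 1 − 1 + 0 = 0.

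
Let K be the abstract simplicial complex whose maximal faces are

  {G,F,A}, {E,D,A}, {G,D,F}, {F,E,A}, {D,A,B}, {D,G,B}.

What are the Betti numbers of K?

We work with the vertex ordering A < B < D < E < F < G. The simplices of K, each written with vertices in increasing order, are:

  0-simplices (6): A, B, D, E, F, G
  1-simplices (12): AB, AD, AE, AF, AG, BD, BG, DE, DF, DG, EF, FG
  2-simplices (6): ABD, ADE, AEF, AFG, BDG, DFG

giving chain groups C_0 ≅ Z^6, C_1 ≅ Z^12, C_2 ≅ Z^6.

∂_1: C_1 → C_0 sends each edge [p,q] (with p < q) to q − p.
The resulting 6×12 matrix has rank 5, and its Smith normal form has invariant factors (1,1,1,1,1).

The boundary map ∂_2: C_2 → C_1 maps a triangle to the signed sum of its edges. For instance
  ∂ABD = BD − AD + AB,
  ∂BDG = DG − BG + BD.
As a 12×6 matrix over Z this has rank 6, with invariant factors (1,1,1,1,1,1).

From H_k ≅ ker(∂_k) / im(∂_{k+1}) we obtain:

  H_0: rank C_0 − rank ∂_1 = 6 − 5 = 1, and the invariant factors of ∂_1 are all 1, so H_0 ≅ Z.
  H_1: rank ker ∂_1 − rank ∂_2 = (12 − 5) − 6 = 1, and the invariant factors of ∂_2 are all 1, so H_1 ≅ Z.
  H_2: rank ker ∂_2 − rank ∂_3 = (6 − 6) − 0 = 0, and there is no ∂_3, so H_2 ≅ 0.

(K is a triangulation of the cylinder S^1 x I.)

Hence the Betti numbers are b_0 = 1, b_1 = 1, b_2 = 0.

b_0 = 1, b_1 = 1, b_2 = 0.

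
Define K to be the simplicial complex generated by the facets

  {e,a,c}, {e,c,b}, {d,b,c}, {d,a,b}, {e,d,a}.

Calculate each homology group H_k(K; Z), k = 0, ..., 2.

H_0 ≅ Z,  H_1 ≅ Z,  H_2 = 0.

Take the total order a < b < c < d < e on the vertex set. Then K (dimension 2) consists of the simplices:

  0-simplices (5): a, b, c, d, e
  1-simplices (10): ab, ac, ad, ae, bc, bd, be, cd, ce, de
  2-simplices (5): abd, ace, ade, bcd, bce

giving chain groups C_0 ≅ Z^5, C_1 ≅ Z^10, C_2 ≅ Z^5.

∂_1: C_1 → C_0 sends each edge [p,q] (with p < q) to q − p. For instance
  ∂ad = d − a.
This gives a 5×10 integer matrix of rank 4; reducing to Smith normal form yields diagonal entries (1,1,1,1).

The boundary map ∂_2: C_2 → C_1 sends each 2-simplex [p,q,r] to [q,r] − [p,r] + [p,q]. For instance
  ∂bcd = cd − bd + bc,
  ∂abd = bd − ad + ab.
As a 10×5 matrix over Z this has rank 5, with invariant factors (1,1,1,1,1).

Reading off H_k = ker ∂_k / im ∂_{k+1}:

  H_0: rank C_0 − rank ∂_1 = 5 − 4 = 1, and the invariant factors of ∂_1 are all 1, so H_0 ≅ Z.
  H_1: rank ker ∂_1 − rank ∂_2 = (10 − 4) − 5 = 1, and the invariant factors of ∂_2 are all 1, so H_1 ≅ Z.
  H_2: rank ker ∂_2 − rank ∂_3 = (5 − 5) − 0 = 0, and there is no ∂_3, so H_2 ≅ 0.

(K is a triangulation of the Möbius band.)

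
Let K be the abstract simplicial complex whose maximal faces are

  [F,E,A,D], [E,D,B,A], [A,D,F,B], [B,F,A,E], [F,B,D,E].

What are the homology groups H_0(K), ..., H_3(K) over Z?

K has 5 vertices, 10 edges, 10 triangles, 5 3-simplices.
rank ∂_0 = 0, rank ∂_1 = 4 ⇒ b_0 = 5 − 0 − 4 = 1; all invariant factors of ∂_1 are 1 so no torsion. So H_0 ≅ Z.
rank ∂_1 = 4, rank ∂_2 = 6 ⇒ b_1 = 10 − 4 − 6 = 0; all invariant factors of ∂_2 are 1 so no torsion. So H_1 ≅ 0.
rank ∂_2 = 6, rank ∂_3 = 4 ⇒ b_2 = 10 − 6 − 4 = 0; all invariant factors of ∂_3 are 1 so no torsion. So H_2 ≅ 0.
rank ∂_3 = 4, rank ∂_4 = 0 ⇒ b_3 = 5 − 4 − 0 = 1. So H_3 ≅ Z.

H_0 = Z,  H_1 = 0,  H_2 = 0,  H_3 = Z.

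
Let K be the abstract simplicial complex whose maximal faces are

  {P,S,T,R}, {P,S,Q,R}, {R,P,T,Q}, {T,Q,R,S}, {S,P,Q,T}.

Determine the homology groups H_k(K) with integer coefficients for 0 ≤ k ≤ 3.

Fix the vertex order P < Q < R < S < T and write every simplex with vertices in increasing order. Then dim K = 3 and the simplices of K are:

  0-simplices (5): P, Q, R, S, T
  1-simplices (10): PQ, PR, PS, PT, QR, QS, QT, RS, RT, ST
  2-simplices (10): PQR, PQS, PQT, PRS, PRT, PST, QRS, QRT, QST, RST
  3-simplices (5): PQRS, PQRT, PQST, PRST, QRST

so the chain groups are C_0 ≅ Z^5, C_1 ≅ Z^10, C_2 ≅ Z^10, C_3 ≅ Z^5.

Boundary ∂_1: C_1 → C_0 maps an edge to its endpoints' difference, ∂[p,q] = q − p. For instance
  ∂RT = T − R.
This gives a 5×10 integer matrix of rank 4; reducing to Smith normal form yields diagonal entries (1,1,1,1).

∂_2: C_2 → C_1 sends each 2-simplex [p,q,r] to [q,r] − [p,r] + [p,q]. For instance
  ∂PRS = RS − PS + PR,
  ∂QRT = RT − QT + QR.
This gives a 10×10 integer matrix of rank 6; reducing to Smith normal form yields diagonal entries (1,1,1,1,1,1).

The boundary map ∂_3: C_3 → C_2 sends each 3-simplex σ to the alternating sum Σ_i (−1)^i (σ with its i-th vertex removed). For instance
  ∂PQST = QST − PST + PQT − PQS,
  ∂QRST = RST − QST + QRT − QRS.
The resulting 10×5 matrix has rank 4, and its Smith normal form has invariant factors (1,1,1,1).

Now H_k = ker ∂_k / im ∂_{k+1}, so:

  H_0: rank C_0 − rank ∂_1 = 5 − 4 = 1, and the invariant factors of ∂_1 are all 1, so H_0 ≅ Z.
  H_1: rank ker ∂_1 − rank ∂_2 = (10 − 4) − 6 = 0, and the invariant factors of ∂_2 are all 1, so H_1 ≅ 0.
  H_2: rank ker ∂_2 − rank ∂_3 = (10 − 6) − 4 = 0, and the invariant factors of ∂_3 are all 1, so H_2 ≅ 0.
  H_3: rank ker ∂_3 − rank ∂_4 = (5 − 4) − 0 = 1, and there is no ∂_4, so H_3 ≅ Z.

(K is a triangulation of the 3-sphere S^3.)

H_0 = Z,  H_1 = 0,  H_2 = 0,  H_3 = Z.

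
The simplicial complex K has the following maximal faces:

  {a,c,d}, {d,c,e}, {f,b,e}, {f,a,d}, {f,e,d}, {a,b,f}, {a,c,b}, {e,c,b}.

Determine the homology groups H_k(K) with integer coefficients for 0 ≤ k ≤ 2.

H_0 ≅ Z,  H_1 = 0,  H_2 ≅ Z.

Take the total order a < b < c < d < e < f on the vertex set. Then K (dimension 2) consists of the simplices:

  0-simplices (6): a, b, c, d, e, f
  1-simplices (12): ab, ac, ad, af, bc, be, bf, cd, ce, de, df, ef
  2-simplices (8): abc, abf, acd, adf, bce, bef, cde, def

Hence C_0 ≅ Z^6, C_1 ≅ Z^12, C_2 ≅ Z^8.

Boundary ∂_1: C_1 → C_0 maps an edge to its endpoints' difference, ∂[p,q] = q − p.
As a 6×12 matrix over Z this has rank 5, with invariant factors (1,1,1,1,1).

Boundary ∂_2: C_2 → C_1 maps a triangle to the signed sum of its edges. For instance
  ∂abf = bf − af + ab,
  ∂abc = bc − ac + ab.
As a 12×8 matrix over Z this has rank 7, with invariant factors (1,1,1,1,1,1,1).

Reading off H_k = ker ∂_k / im ∂_{k+1}:

  H_0: rank C_0 − rank ∂_1 = 6 − 5 = 1, and the invariant factors of ∂_1 are all 1, so H_0 ≅ Z.
  H_1: rank ker ∂_1 − rank ∂_2 = (12 − 5) − 7 = 0, and the invariant factors of ∂_2 are all 1, so H_1 ≅ 0.
  H_2: rank ker ∂_2 − rank ∂_3 = (8 − 7) − 0 = 1, and there is no ∂_3, so H_2 ≅ Z.

As a check, the Euler characteristic is 6 − 12 + 8 = 2, which agrees with 1 − 0 + 1 = 2.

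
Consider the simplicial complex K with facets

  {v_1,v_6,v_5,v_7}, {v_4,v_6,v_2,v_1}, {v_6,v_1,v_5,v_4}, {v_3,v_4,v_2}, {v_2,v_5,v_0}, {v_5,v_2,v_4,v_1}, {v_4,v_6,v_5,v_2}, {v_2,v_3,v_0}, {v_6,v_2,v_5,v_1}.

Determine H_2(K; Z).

Order the vertices as v_0 < v_1 < v_2 < v_3 < v_4 < v_5 < v_6 < v_7. Listing each simplex with vertices in this order, K has dimension 3 with simplices:

  0-simplices (8): [v_0], [v_1], [v_2], [v_3], [v_4], [v_5], [v_6], [v_7]
  1-simplices (18): (18 of them)
  2-simplices (16): (16 of them)
  3-simplices (6): [v_1,v_2,v_4,v_5], [v_1,v_2,v_4,v_6], [v_1,v_2,v_5,v_6], [v_1,v_4,v_5,v_6], [v_1,v_5,v_6,v_7], [v_2,v_4,v_5,v_6]

giving chain groups C_0 ≅ Z^8, C_1 ≅ Z^18, C_2 ≅ Z^16, C_3 ≅ Z^6.

The boundary map ∂_1: C_1 → C_0 sends each edge [p,q] (with p < q) to q − p. For instance
  ∂[v_0,v_3] = [v_3] − [v_0].
The 8×18 boundary matrix has rank 7 and Smith normal form diag(1,1,1,1,1,1,1).

Boundary ∂_2: C_2 → C_1 sends each 2-simplex [p,q,r] to [q,r] − [p,r] + [p,q]. For instance
  ∂[v_2,v_4,v_5] = [v_4,v_5] − [v_2,v_5] + [v_2,v_4],
  ∂[v_1,v_4,v_6] = [v_4,v_6] − [v_1,v_6] + [v_1,v_4].
This gives a 18×16 integer matrix of rank 11; reducing to Smith normal form yields diagonal entries (1,1,1,1,1,1,1,1,1,1,1).

The boundary map ∂_3: C_3 → C_2 sends each 3-simplex σ to the alternating sum Σ_i (−1)^i (σ with its i-th vertex removed). For instance
  ∂[v_1,v_4,v_5,v_6] = [v_4,v_5,v_6] − [v_1,v_5,v_6] + [v_1,v_4,v_6] − [v_1,v_4,v_5],
  ∂[v_1,v_2,v_5,v_6] = [v_2,v_5,v_6] − [v_1,v_5,v_6] + [v_1,v_2,v_6] − [v_1,v_2,v_5].
The 16×6 boundary matrix has rank 5 and Smith normal form diag(1,1,1,1,1).

Now H_k = ker ∂_k / im ∂_{k+1}, so:

  H_2: rank ker ∂_2 − rank ∂_3 = (16 − 11) − 5 = 0, and the invariant factors of ∂_3 are all 1, so H_2 ≅ 0.

H_2 = 0.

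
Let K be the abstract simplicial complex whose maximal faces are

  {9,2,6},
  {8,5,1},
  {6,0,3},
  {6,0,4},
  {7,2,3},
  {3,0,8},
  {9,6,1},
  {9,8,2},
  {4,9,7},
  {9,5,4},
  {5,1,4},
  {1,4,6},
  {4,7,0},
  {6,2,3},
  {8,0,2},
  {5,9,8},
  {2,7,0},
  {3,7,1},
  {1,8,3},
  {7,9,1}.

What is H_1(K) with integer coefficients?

H_1 ≅ Z ⊕ Z/2.

Order the vertices as 0 < 1 < 2 < 3 < 4 < 5 < 6 < 7 < 8 < 9. Listing each simplex with vertices in this order, K has dimension 2 with simplices:

  0-simplices (10): [0], [1], [2], [3], [4], [5], [6], [7], [8], [9]
  1-simplices (30): (30 of them)
  2-simplices (20): (20 of them)

giving chain groups C_0 ≅ Z^10, C_1 ≅ Z^30, C_2 ≅ Z^20.

Boundary ∂_1: C_1 → C_0 maps an edge to its endpoints' difference, ∂[p,q] = q − p.
This gives a 10×30 integer matrix of rank 9; reducing to Smith normal form yields diagonal entries (1,1,1,1,1,1,1,1,1).

The boundary map ∂_2: C_2 → C_1 sends each 2-simplex [p,q,r] to [q,r] − [p,r] + [p,q]. For instance
  ∂[1,7,9] = [7,9] − [1,9] + [1,7],
  ∂[1,4,5] = [4,5] − [1,5] + [1,4].
As a 30×20 matrix over Z this has rank 20, with invariant factors (1,1,1,1,1,1,1,1,1,1,1,1,1,1,1,1,1,1,1,2).

From H_k ≅ ker(∂_k) / im(∂_{k+1}) we obtain:

  H_1: rank ker ∂_1 − rank ∂_2 = (30 − 9) − 20 = 1, and ∂_2 has invariant factor 2 > 1, so H_1 ≅ Z ⊕ Z/2.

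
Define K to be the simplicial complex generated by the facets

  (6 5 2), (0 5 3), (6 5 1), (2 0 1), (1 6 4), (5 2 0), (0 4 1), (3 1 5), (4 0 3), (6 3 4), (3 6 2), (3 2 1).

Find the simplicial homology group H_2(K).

K has 7 vertices, 18 edges, 12 triangles.
rank ∂_2 = 12, rank ∂_3 = 0 ⇒ b_2 = 12 − 12 − 0 = 0. So H_2 = 0.

H_2 = 0.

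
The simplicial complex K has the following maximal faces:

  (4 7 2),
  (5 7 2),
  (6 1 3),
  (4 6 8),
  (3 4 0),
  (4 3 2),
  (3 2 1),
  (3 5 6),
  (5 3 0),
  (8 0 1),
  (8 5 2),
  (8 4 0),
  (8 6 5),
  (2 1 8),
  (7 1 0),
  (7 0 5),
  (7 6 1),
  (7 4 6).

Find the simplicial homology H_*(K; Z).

Take the total order 0 < 1 < 2 < 3 < 4 < 5 < 6 < 7 < 8 on the vertex set. Then K (dimension 2) consists of the simplices:

  0-simplices (9): [0], [1], [2], [3], [4], [5], [6], [7], [8]
  1-simplices (27): (27 of them)
  2-simplices (18): [0,1,7], [0,1,8], [0,3,4], [0,3,5], [0,4,8], [0,5,7], [1,2,3], [1,2,8], [1,3,6], [1,6,7], [2,3,4], [2,4,7], [2,5,7], [2,5,8], [3,5,6], [4,6,7], [4,6,8], [5,6,8]

Hence C_0 ≅ Z^9, C_1 ≅ Z^27, C_2 ≅ Z^18.

∂_1: C_1 → C_0 sends each edge [p,q] (with p < q) to q − p. For instance
  ∂[5,8] = [8] − [5].
The resulting 9×27 matrix has rank 8, and its Smith normal form has invariant factors (1,1,1,1,1,1,1,1).

∂_2: C_2 → C_1 acts by ∂[p,q,r] = [q,r] − [p,r] + [p,q]. For instance
  ∂[2,4,7] = [4,7] − [2,7] + [2,4],
  ∂[0,1,8] = [1,8] − [0,8] + [0,1].
The 27×18 boundary matrix has rank 17 and Smith normal form diag(1,1,1,1,1,1,1,1,1,1,1,1,1,1,1,1,1).

Computing H_k = (kernel of ∂_k) / (image of ∂_{k+1}):

  H_0: rank C_0 − rank ∂_1 = 9 − 8 = 1, and the invariant factors of ∂_1 are all 1, so H_0 = Z.
  H_1: rank ker ∂_1 − rank ∂_2 = (27 − 8) − 17 = 2, and the invariant factors of ∂_2 are all 1, so H_1 = Z^2.
  H_2: rank ker ∂_2 − rank ∂_3 = (18 − 17) − 0 = 1, and there is no ∂_3, so H_2 = Z.

As a check, the Euler characteristic is 9 − 27 + 18 = 0, which agrees with 1 − 2 + 1 = 0.
(K is a triangulation of the torus T^2.)

H_0 = Z,  H_1 = Z^2,  H_2 = Z.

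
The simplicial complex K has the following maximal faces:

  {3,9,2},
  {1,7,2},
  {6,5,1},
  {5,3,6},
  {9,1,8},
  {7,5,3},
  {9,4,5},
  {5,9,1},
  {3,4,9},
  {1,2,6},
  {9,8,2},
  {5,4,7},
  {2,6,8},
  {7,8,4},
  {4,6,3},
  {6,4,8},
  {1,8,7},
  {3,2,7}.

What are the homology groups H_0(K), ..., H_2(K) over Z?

Fix the vertex order 1 < 2 < 3 < 4 < 5 < 6 < 7 < 8 < 9 and write every simplex with vertices in increasing order. Then dim K = 2 and the simplices of K are:

  0-simplices (9): [1], [2], [3], [4], [5], [6], [7], [8], [9]
  1-simplices (27): (27 of them)
  2-simplices (18): [1,2,6], [1,2,7], [1,5,6], [1,5,9], [1,7,8], [1,8,9], [2,3,7], [2,3,9], [2,6,8], [2,8,9], [3,4,6], [3,4,9], [3,5,6], [3,5,7], [4,5,7], [4,5,9], [4,6,8], [4,7,8]

Hence C_0 ≅ Z^9, C_1 ≅ Z^27, C_2 ≅ Z^18.

∂_1: C_1 → C_0 sends each edge [p,q] (with p < q) to q − p. For instance
  ∂[4,6] = [6] − [4].
The 9×27 boundary matrix has rank 8 and Smith normal form diag(1,1,1,1,1,1,1,1).

Boundary ∂_2: C_2 → C_1 sends each 2-simplex [p,q,r] to [q,r] − [p,r] + [p,q]. For instance
  ∂[4,5,7] = [5,7] − [4,7] + [4,5],
  ∂[2,6,8] = [6,8] − [2,8] + [2,6].
As a 27×18 matrix over Z this has rank 18, with invariant factors (1,1,1,1,1,1,1,1,1,1,1,1,1,1,1,1,1,2).

Computing H_k = (kernel of ∂_k) / (image of ∂_{k+1}):

  H_0: rank C_0 − rank ∂_1 = 9 − 8 = 1, and the invariant factors of ∂_1 are all 1, so H_0 ≅ Z.
  H_1: rank ker ∂_1 − rank ∂_2 = (27 − 8) − 18 = 1, and ∂_2 has invariant factor 2 > 1, so H_1 ≅ Z ⊕ Z_2.
  H_2: rank ker ∂_2 − rank ∂_3 = (18 − 18) − 0 = 0, and there is no ∂_3, so H_2 ≅ 0.

H_0 ≅ Z,  H_1 ≅ Z ⊕ Z_2,  H_2 = 0.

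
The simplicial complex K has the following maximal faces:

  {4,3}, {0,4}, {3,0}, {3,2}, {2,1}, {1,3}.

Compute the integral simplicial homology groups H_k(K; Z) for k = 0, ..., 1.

Take the total order 0 < 1 < 2 < 3 < 4 on the vertex set. Then K (dimension 1) consists of the simplices:

  0-simplices (5): [0], [1], [2], [3], [4]
  1-simplices (6): [0,3], [0,4], [1,2], [1,3], [2,3], [3,4]

Hence C_0 ≅ Z^5, C_1 ≅ Z^6.

Boundary ∂_1: C_1 → C_0 maps an edge to its endpoints' difference, ∂[p,q] = q − p. For instance
  ∂[0,4] = [4] − [0].
As a 5×6 matrix over Z this has rank 4, with invariant factors (1,1,1,1).

From H_k ≅ ker(∂_k) / im(∂_{k+1}) we obtain:

  H_0: rank C_0 − rank ∂_1 = 5 − 4 = 1, and the invariant factors of ∂_1 are all 1, so H_0 = Z.
  H_1: rank ker ∂_1 − rank ∂_2 = (6 − 4) − 0 = 2, and there is no ∂_2, so H_1 = Z^2.

H_0 = Z,  H_1 = Z^2.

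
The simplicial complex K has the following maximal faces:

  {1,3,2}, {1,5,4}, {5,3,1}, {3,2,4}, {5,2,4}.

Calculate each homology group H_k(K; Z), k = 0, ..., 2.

Fix the vertex order 1 < 2 < 3 < 4 < 5 and write every simplex with vertices in increasing order. Then dim K = 2 and the simplices of K are:

  0-simplices (5): [1], [2], [3], [4], [5]
  1-simplices (10): [1,2], [1,3], [1,4], [1,5], [2,3], [2,4], [2,5], [3,4], [3,5], [4,5]
  2-simplices (5): [1,2,3], [1,3,5], [1,4,5], [2,3,4], [2,4,5]

giving chain groups C_0 ≅ Z^5, C_1 ≅ Z^10, C_2 ≅ Z^5.

∂_1: C_1 → C_0 maps an edge to its endpoints' difference, ∂[p,q] = q − p.
The 5×10 boundary matrix has rank 4 and Smith normal form diag(1,1,1,1).

The boundary map ∂_2: C_2 → C_1 sends each 2-simplex [p,q,r] to [q,r] − [p,r] + [p,q]. For instance
  ∂[1,3,5] = [3,5] − [1,5] + [1,3],
  ∂[2,4,5] = [4,5] − [2,5] + [2,4].
This gives a 10×5 integer matrix of rank 5; reducing to Smith normal form yields diagonal entries (1,1,1,1,1).

From H_k ≅ ker(∂_k) / im(∂_{k+1}) we obtain:

  H_0: rank C_0 − rank ∂_1 = 5 − 4 = 1, and the invariant factors of ∂_1 are all 1, so H_0 = Z.
  H_1: rank ker ∂_1 − rank ∂_2 = (10 − 4) − 5 = 1, and the invariant factors of ∂_2 are all 1, so H_1 = Z.
  H_2: rank ker ∂_2 − rank ∂_3 = (5 − 5) − 0 = 0, and there is no ∂_3, so H_2 = 0.

H_0 = Z,  H_1 = Z,  H_2 = 0.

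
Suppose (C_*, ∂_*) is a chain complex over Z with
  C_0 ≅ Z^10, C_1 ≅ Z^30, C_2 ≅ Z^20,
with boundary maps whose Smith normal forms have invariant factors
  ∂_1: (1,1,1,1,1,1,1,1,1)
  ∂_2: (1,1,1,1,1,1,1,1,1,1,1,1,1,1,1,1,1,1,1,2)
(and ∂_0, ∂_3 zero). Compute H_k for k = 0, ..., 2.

H_0 = Z,  H_1 = Z ⊕ Z/2Z,  H_2 = 0.

H_0: b_0 = 10 − 0 − 9 = 1; torsion from ∂_1 factors > 1: none. So H_0 = Z.
H_1: b_1 = 30 − 9 − 20 = 1; torsion from ∂_2 factors > 1: [2]. So H_1 = Z ⊕ Z/2Z.
H_2: b_2 = 20 − 20 − 0 = 0; torsion from ∂_3 factors > 1: none. So H_2 = 0.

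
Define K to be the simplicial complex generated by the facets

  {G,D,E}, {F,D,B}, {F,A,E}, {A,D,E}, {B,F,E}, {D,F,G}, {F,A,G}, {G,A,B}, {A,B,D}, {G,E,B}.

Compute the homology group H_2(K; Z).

H_2 = 0.

Fix the vertex order A < B < D < E < F < G and write every simplex with vertices in increasing order. Then dim K = 2 and the simplices of K are:

  0-simplices (6): A, B, D, E, F, G
  1-simplices (15): AB, AD, AE, AF, AG, BD, BE, BF, BG, DE, DF, DG, EF, EG, FG
  2-simplices (10): ABD, ABG, ADE, AEF, AFG, BDF, BEF, BEG, DEG, DFG

so the chain groups are C_0 ≅ Z^6, C_1 ≅ Z^15, C_2 ≅ Z^10.

The boundary map ∂_1: C_1 → C_0 maps an edge to its endpoints' difference, ∂[p,q] = q − p. For instance
  ∂DF = F − D.
As a 6×15 matrix over Z this has rank 5, with invariant factors (1,1,1,1,1).

The boundary map ∂_2: C_2 → C_1 acts by ∂[p,q,r] = [q,r] − [p,r] + [p,q]. For instance
  ∂BEF = EF − BF + BE,
  ∂AEF = EF − AF + AE.
The resulting 15×10 matrix has rank 10, and its Smith normal form has invariant factors (1,1,1,1,1,1,1,1,1,2).

Computing H_k = (kernel of ∂_k) / (image of ∂_{k+1}):

  H_2: rank ker ∂_2 − rank ∂_3 = (10 − 10) − 0 = 0, and there is no ∂_3, so H_2 = 0.

(K is a triangulation of the real projective plane RP^2.)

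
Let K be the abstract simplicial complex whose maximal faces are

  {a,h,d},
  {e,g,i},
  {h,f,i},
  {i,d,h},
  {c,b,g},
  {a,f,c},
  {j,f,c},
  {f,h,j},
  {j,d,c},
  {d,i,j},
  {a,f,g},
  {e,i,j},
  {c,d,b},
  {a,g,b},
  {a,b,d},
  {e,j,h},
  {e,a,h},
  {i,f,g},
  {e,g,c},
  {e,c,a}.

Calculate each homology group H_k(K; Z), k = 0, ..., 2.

Fix the vertex order a < b < c < d < e < f < g < h < i < j and write every simplex with vertices in increasing order. Then dim K = 2 and the simplices of K are:

  0-simplices (10): a, b, c, d, e, f, g, h, i, j
  1-simplices (30): ab, ac, ad, ae, af, ag, ah, bc, bd, bg, cd, ce, cf, cg, cj, dh, di, dj, eg, eh, ei, ej, fg, fh, fi, fj, gi, hi, hj, ij
  2-simplices (20): abd, abg, ace, acf, adh, aeh, afg, bcd, bcg, cdj, ceg, cfj, dhi, dij, egi, ehj, eij, fgi, fhi, fhj

so the chain groups are C_0 ≅ Z^10, C_1 ≅ Z^30, C_2 ≅ Z^20.

∂_1: C_1 → C_0 maps an edge to its endpoints' difference, ∂[p,q] = q − p.
As a 10×30 matrix over Z this has rank 9, with invariant factors (1,1,1,1,1,1,1,1,1).

Boundary ∂_2: C_2 → C_1 maps a triangle to the signed sum of its edges. For instance
  ∂fhi = hi − fi + fh,
  ∂dij = ij − dj + di.
As a 30×20 matrix over Z this has rank 20, with invariant factors (1,1,1,1,1,1,1,1,1,1,1,1,1,1,1,1,1,1,1,2).

From H_k ≅ ker(∂_k) / im(∂_{k+1}) we obtain:

  H_0: rank C_0 − rank ∂_1 = 10 − 9 = 1, and the invariant factors of ∂_1 are all 1, so H_0 ≅ Z.
  H_1: rank ker ∂_1 − rank ∂_2 = (30 − 9) − 20 = 1, and ∂_2 has invariant factor 2 > 1, so H_1 ≅ Z × Z/2.
  H_2: rank ker ∂_2 − rank ∂_3 = (20 − 20) − 0 = 0, and there is no ∂_3, so H_2 ≅ 0.

(K is a triangulation of the Klein bottle.)

H_0 ≅ Z,  H_1 ≅ Z × Z/2,  H_2 = 0.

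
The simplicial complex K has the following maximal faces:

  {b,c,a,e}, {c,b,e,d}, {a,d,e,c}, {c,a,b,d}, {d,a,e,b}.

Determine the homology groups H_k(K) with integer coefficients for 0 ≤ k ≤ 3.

Take the total order a < b < c < d < e on the vertex set. Then K (dimension 3) consists of the simplices:

  0-simplices (5): a, b, c, d, e
  1-simplices (10): ab, ac, ad, ae, bc, bd, be, cd, ce, de
  2-simplices (10): abc, abd, abe, acd, ace, ade, bcd, bce, bde, cde
  3-simplices (5): abcd, abce, abde, acde, bcde

so the chain groups are C_0 ≅ Z^5, C_1 ≅ Z^10, C_2 ≅ Z^10, C_3 ≅ Z^5.

The boundary map ∂_1: C_1 → C_0 sends each edge [p,q] (with p < q) to q − p. For instance
  ∂cd = d − c.
This gives a 5×10 integer matrix of rank 4; reducing to Smith normal form yields diagonal entries (1,1,1,1).

∂_2: C_2 → C_1 sends each 2-simplex [p,q,r] to [q,r] − [p,r] + [p,q]. For instance
  ∂ade = de − ae + ad,
  ∂abe = be − ae + ab.
The resulting 10×10 matrix has rank 6, and its Smith normal form has invariant factors (1,1,1,1,1,1).

The boundary map ∂_3: C_3 → C_2 sends each 3-simplex σ to the alternating sum Σ_i (−1)^i (σ with its i-th vertex removed). For instance
  ∂bcde = cde − bde + bce − bcd,
  ∂abcd = bcd − acd + abd − abc.
As a 10×5 matrix over Z this has rank 4, with invariant factors (1,1,1,1).

Now H_k = ker ∂_k / im ∂_{k+1}, so:

  H_0: rank C_0 − rank ∂_1 = 5 − 4 = 1, and the invariant factors of ∂_1 are all 1, so H_0 = Z.
  H_1: rank ker ∂_1 − rank ∂_2 = (10 − 4) − 6 = 0, and the invariant factors of ∂_2 are all 1, so H_1 = 0.
  H_2: rank ker ∂_2 − rank ∂_3 = (10 − 6) − 4 = 0, and the invariant factors of ∂_3 are all 1, so H_2 = 0.
  H_3: rank ker ∂_3 − rank ∂_4 = (5 − 4) − 0 = 1, and there is no ∂_4, so H_3 = Z.

H_0 = Z,  H_1 = 0,  H_2 = 0,  H_3 = Z.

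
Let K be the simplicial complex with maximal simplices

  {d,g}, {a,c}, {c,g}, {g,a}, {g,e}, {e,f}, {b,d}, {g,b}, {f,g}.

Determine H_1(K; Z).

Take the total order a < b < c < d < e < f < g on the vertex set. Then K (dimension 1) consists of the simplices:

  0-simplices (7): a, b, c, d, e, f, g
  1-simplices (9): ac, ag, bd, bg, cg, dg, ef, eg, fg

giving chain groups C_0 ≅ Z^7, C_1 ≅ Z^9.

The boundary map ∂_1: C_1 → C_0 sends each edge [p,q] (with p < q) to q − p.
This gives a 7×9 integer matrix of rank 6; reducing to Smith normal form yields diagonal entries (1,1,1,1,1,1).

Reading off H_k = ker ∂_k / im ∂_{k+1}:

  H_1: rank ker ∂_1 − rank ∂_2 = (9 − 6) − 0 = 3, and there is no ∂_2, so H_1 = Z^3.

(K is a triangulation of a wedge of 3 circles.)

H_1 ≅ Z^3.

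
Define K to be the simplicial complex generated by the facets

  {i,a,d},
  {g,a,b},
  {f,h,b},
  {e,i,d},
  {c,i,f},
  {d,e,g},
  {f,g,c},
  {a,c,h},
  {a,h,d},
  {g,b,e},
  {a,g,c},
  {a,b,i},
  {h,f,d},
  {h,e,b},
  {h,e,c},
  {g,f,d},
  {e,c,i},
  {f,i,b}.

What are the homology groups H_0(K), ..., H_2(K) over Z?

Take the total order a < b < c < d < e < f < g < h < i on the vertex set. Then K (dimension 2) consists of the simplices:

  0-simplices (9): a, b, c, d, e, f, g, h, i
  1-simplices (27): ab, ac, ad, ag, ah, ai, be, bf, bg, bh, bi, ce, cf, cg, ch, ci, de, df, dg, dh, di, eg, eh, ei, fg, fh, fi
  2-simplices (18): abg, abi, acg, ach, adh, adi, beg, beh, bfh, bfi, ceh, cei, cfg, cfi, deg, dei, dfg, dfh

so the chain groups are C_0 ≅ Z^9, C_1 ≅ Z^27, C_2 ≅ Z^18.

The boundary map ∂_1: C_1 → C_0 sends each edge [p,q] (with p < q) to q − p. For instance
  ∂ei = i − e.
The resulting 9×27 matrix has rank 8, and its Smith normal form has invariant factors (1,1,1,1,1,1,1,1).

The boundary map ∂_2: C_2 → C_1 sends each 2-simplex [p,q,r] to [q,r] − [p,r] + [p,q]. For instance
  ∂dfg = fg − dg + df,
  ∂deg = eg − dg + de.
This gives a 27×18 integer matrix of rank 17; reducing to Smith normal form yields diagonal entries (1,1,1,1,1,1,1,1,1,1,1,1,1,1,1,1,1).

Computing H_k = (kernel of ∂_k) / (image of ∂_{k+1}):

  H_0: rank C_0 − rank ∂_1 = 9 − 8 = 1, and the invariant factors of ∂_1 are all 1, so H_0 = Z.
  H_1: rank ker ∂_1 − rank ∂_2 = (27 − 8) − 17 = 2, and the invariant factors of ∂_2 are all 1, so H_1 = Z^2.
  H_2: rank ker ∂_2 − rank ∂_3 = (18 − 17) − 0 = 1, and there is no ∂_3, so H_2 = Z.

(K is a triangulation of the torus T^2.)

H_0 = Z,  H_1 = Z^2,  H_2 = Z.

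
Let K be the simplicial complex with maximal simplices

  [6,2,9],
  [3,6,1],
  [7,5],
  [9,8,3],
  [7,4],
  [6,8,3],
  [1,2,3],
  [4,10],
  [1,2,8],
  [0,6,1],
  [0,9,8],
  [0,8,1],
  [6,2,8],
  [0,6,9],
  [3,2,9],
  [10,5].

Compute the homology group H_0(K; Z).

H_0 ≅ Z^2.

Take the total order 0 < 1 < 2 < 3 < 4 < 5 < 6 < 7 < 8 < 9 < 10 on the vertex set. Then K (dimension 2) consists of the simplices:

  0-simplices (11): [0], [1], [2], [3], [4], [5], [6], [7], [8], [9], [10]
  1-simplices (22): [0,1], [0,6], [0,8], [0,9], [1,2], [1,3], [1,6], [1,8], [2,3], [2,6], [2,8], [2,9], [3,6], [3,8], [3,9], [4,7], [4,10], [5,7], [5,10], [6,8], [6,9], [8,9]
  2-simplices (12): [0,1,6], [0,1,8], [0,6,9], [0,8,9], [1,2,3], [1,2,8], [1,3,6], [2,3,9], [2,6,8], [2,6,9], [3,6,8], [3,8,9]

Hence C_0 ≅ Z^11, C_1 ≅ Z^22, C_2 ≅ Z^12.

The boundary map ∂_1: C_1 → C_0 sends each edge [p,q] (with p < q) to q − p.
The resulting 11×22 matrix has rank 9, and its Smith normal form has invariant factors (1,1,1,1,1,1,1,1,1).

Boundary ∂_2: C_2 → C_1 sends each 2-simplex [p,q,r] to [q,r] − [p,r] + [p,q]. For instance
  ∂[1,2,8] = [2,8] − [1,8] + [1,2],
  ∂[1,3,6] = [3,6] − [1,6] + [1,3].
This gives a 22×12 integer matrix of rank 12; reducing to Smith normal form yields diagonal entries (1,1,1,1,1,1,1,1,1,1,1,2).

Computing H_k = (kernel of ∂_k) / (image of ∂_{k+1}):

  H_0: rank C_0 − rank ∂_1 = 11 − 9 = 2, and the invariant factors of ∂_1 are all 1, so H_0 = Z^2.

(K is a triangulation of the disjoint union of the real projective plane RP^2 and the circle S^1.)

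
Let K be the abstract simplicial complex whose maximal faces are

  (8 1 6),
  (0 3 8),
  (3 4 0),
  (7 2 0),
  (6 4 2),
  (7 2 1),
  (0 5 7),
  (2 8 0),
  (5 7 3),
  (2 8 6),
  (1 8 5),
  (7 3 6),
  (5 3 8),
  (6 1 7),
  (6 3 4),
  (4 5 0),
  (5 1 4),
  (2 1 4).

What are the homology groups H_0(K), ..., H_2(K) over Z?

H_0 ≅ Z,  H_1 ≅ Z ⊕ Z/2Z,  H_2 = 0.

K has 9 vertices, 27 edges, 18 triangles.
rank ∂_0 = 0, rank ∂_1 = 8 ⇒ b_0 = 9 − 0 − 8 = 1; all invariant factors of ∂_1 are 1 so no torsion. So H_0 = Z.
rank ∂_1 = 8, rank ∂_2 = 18 ⇒ b_1 = 27 − 8 − 18 = 1; ∂_2 has invariant factor(s) [2] giving torsion. So H_1 = Z ⊕ Z/2Z.
rank ∂_2 = 18, rank ∂_3 = 0 ⇒ b_2 = 18 − 18 − 0 = 0. So H_2 = 0.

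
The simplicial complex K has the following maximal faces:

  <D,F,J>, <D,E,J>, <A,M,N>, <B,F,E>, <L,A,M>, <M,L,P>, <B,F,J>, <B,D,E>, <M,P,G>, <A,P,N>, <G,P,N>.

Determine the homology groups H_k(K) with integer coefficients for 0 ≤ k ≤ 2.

Fix the vertex order A < B < D < E < F < G < J < L < M < N < P and write every simplex with vertices in increasing order. Then dim K = 2 and the simplices of K are:

  0-simplices (11): A, B, D, E, F, G, J, L, M, N, P
  1-simplices (22): AL, AM, AN, AP, BD, BE, BF, BJ, DE, DF, DJ, EF, EJ, FJ, GM, GN, GP, LM, LP, MN, MP, NP
  2-simplices (11): ALM, AMN, ANP, BDE, BEF, BFJ, DEJ, DFJ, GMP, GNP, LMP

Hence C_0 ≅ Z^11, C_1 ≅ Z^22, C_2 ≅ Z^11.

∂_1: C_1 → C_0 maps an edge to its endpoints' difference, ∂[p,q] = q − p. For instance
  ∂GN = N − G.
The 11×22 boundary matrix has rank 9 and Smith normal form diag(1,1,1,1,1,1,1,1,1).

The boundary map ∂_2: C_2 → C_1 maps a triangle to the signed sum of its edges. For instance
  ∂ANP = NP − AP + AN,
  ∂BFJ = FJ − BJ + BF.
This gives a 22×11 integer matrix of rank 11; reducing to Smith normal form yields diagonal entries (1,1,1,1,1,1,1,1,1,1,1).

Computing H_k = (kernel of ∂_k) / (image of ∂_{k+1}):

  H_0: rank C_0 − rank ∂_1 = 11 − 9 = 2, and the invariant factors of ∂_1 are all 1, so H_0 ≅ Z^2.
  H_1: rank ker ∂_1 − rank ∂_2 = (22 − 9) − 11 = 2, and the invariant factors of ∂_2 are all 1, so H_1 ≅ Z^2.
  H_2: rank ker ∂_2 − rank ∂_3 = (11 − 11) − 0 = 0, and there is no ∂_3, so H_2 ≅ 0.

As a check, the Euler characteristic is 11 − 22 + 11 = 0, which agrees with 2 − 2 + 0 = 0.
(K is a triangulation of the disjoint union of the Möbius band and the cylinder S^1 x I.)

H_0 = Z^2,  H_1 = Z^2,  H_2 = 0.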